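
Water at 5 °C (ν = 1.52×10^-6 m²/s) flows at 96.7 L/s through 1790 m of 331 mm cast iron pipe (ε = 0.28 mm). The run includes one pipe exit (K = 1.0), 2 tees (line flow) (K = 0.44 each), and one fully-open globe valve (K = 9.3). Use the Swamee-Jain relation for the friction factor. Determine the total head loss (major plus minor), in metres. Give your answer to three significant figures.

V = 4Q/(πD²) = 1.124 m/s; V²/2g = 0.06437 m
Re = 2.45×10^5, ε/D = 8.46×10^-4 → f = 0.02030 (Swamee-Jain)
Major: h_f = f(L/D)·V²/2g = 0.02030·5408·0.06437 = 7.067 m
Minor: ΣK = 11.2; h_m = ΣK·V²/2g = 0.7196 m
Total H_L = 7.067 + 0.7196 = 7.787 m

H_L ≈ 7.79 m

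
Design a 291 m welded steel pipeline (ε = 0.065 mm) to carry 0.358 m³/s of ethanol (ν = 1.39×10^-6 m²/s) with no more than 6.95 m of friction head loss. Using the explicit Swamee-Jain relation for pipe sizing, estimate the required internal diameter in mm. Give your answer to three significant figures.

D ≈ 369 mm

Swamee-Jain (Type III): D = 0.66·[ε^1.25·(LQ²/(gh_f))^4.75 + ν·Q^9.4·(L/(gh_f))^5.2]^0.04
LQ²/(gh_f) = 0.5470; L/(gh_f) = 4.268
Term 1 = ε^1.25·(…)^4.75 = 3.32×10^-7; Term 2 = ν·Q^9.4·(…)^5.2 = 1.69×10^-7
D = 0.66·(3.32×10^-7 + 1.69×10^-7)^0.04 = 0.3694 m = 369 mm
Check: V = 3.34 m/s, Re = 8.88×10^5, f = 0.01461, h_f = 6.54 m ≈ 6.95 m ✓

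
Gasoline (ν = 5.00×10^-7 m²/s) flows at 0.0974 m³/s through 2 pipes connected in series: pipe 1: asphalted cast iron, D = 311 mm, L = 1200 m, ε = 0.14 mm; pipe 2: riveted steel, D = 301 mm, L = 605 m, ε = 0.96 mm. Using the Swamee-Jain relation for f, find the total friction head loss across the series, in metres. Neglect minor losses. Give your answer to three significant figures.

H ≈ 10.7 m

Pipe 1: V = 1.282 m/s, Re = 7.98×10^5, ε/D = 4.50×10^-4, f = 0.01709, h_1 = f(L/D)V²/2g = 5.525 m
Pipe 2: V = 1.369 m/s, Re = 8.24×10^5, ε/D = 0.00319, f = 0.02686, h_2 = f(L/D)V²/2g = 5.155 m
Series → Q common, losses add: H = Σh = 10.68 m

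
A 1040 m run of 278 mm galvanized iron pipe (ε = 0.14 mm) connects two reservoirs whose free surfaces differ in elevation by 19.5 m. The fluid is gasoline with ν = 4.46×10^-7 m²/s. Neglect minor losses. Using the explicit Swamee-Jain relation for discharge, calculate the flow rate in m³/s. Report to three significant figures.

Swamee-Jain (Type II): Q = -0.965·√(gD⁵h_f/L)·ln[ε/(3.7D) + √(3.17ν²L/(gD³h_f))]
√(gD⁵h_f/L) = √(9.81·0.278⁵·19.5/1040) = 0.01748
ε/(3.7D) = 1.36×10^-4; √(3.17ν²L/(gD³h_f)) = 1.26×10^-5
Q = -0.965·0.01748·ln(1.487×10^-4) = 0.1486 m³/s
Check: V = 2.45 m/s, Re = 1.53×10^6, f = 0.01714, h_f = 19.6 m ≈ 19.5 m ✓

Q ≈ 0.149 m³/s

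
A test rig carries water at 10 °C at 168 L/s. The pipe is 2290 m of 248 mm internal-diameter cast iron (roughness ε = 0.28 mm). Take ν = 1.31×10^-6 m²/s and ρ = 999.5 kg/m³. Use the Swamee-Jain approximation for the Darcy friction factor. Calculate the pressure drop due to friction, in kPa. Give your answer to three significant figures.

Δp ≈ 1160 kPa

V = 4Q/(πD²) = 4·0.168/(π·0.248²) = 3.478 m/s
Re = VD/ν = 3.478·0.248/1.31×10^-6 = 6.58×10^5 → turbulent
ε/D = 0.28/248 = 0.00113
Swamee-Jain: f = 0.02076
h_f = f(L/D)V²/(2g) = 0.02076·(2290/0.248)·3.478²/(2·9.81) = 118.2 m
Δp = ρg·h_f = 999.5·9.81·118.2 = 1159 kPa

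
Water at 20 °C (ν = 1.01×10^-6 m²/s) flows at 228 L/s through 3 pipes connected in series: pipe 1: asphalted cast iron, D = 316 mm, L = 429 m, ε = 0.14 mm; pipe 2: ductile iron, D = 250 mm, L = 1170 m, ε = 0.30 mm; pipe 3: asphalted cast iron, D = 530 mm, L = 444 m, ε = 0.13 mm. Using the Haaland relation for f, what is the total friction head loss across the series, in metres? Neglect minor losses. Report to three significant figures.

H ≈ 117 m

Pipe 1: V = 2.907 m/s, Re = 9.10×10^5, ε/D = 4.43×10^-4, f = 0.01681, h_1 = f(L/D)V²/2g = 9.832 m
Pipe 2: V = 4.645 m/s, Re = 1.15×10^6, ε/D = 0.00120, f = 0.02078, h_2 = f(L/D)V²/2g = 106.9 m
Pipe 3: V = 1.033 m/s, Re = 5.42×10^5, ε/D = 2.45×10^-4, f = 0.01561, h_3 = f(L/D)V²/2g = 0.7117 m
Series → Q common, losses add: H = Σh = 117.5 m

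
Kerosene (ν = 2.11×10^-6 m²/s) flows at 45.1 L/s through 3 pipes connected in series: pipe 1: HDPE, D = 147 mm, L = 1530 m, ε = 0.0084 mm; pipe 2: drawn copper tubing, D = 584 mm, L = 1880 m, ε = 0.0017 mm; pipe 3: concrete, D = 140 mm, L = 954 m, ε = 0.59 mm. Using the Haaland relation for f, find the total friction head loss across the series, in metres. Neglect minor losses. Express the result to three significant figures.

H ≈ 148 m

Pipe 1: V = 2.657 m/s, Re = 1.85×10^5, ε/D = 5.71×10^-5, f = 0.01610, h_1 = f(L/D)V²/2g = 60.31 m
Pipe 2: V = 0.1684 m/s, Re = 4.66×10^4, ε/D = 2.91×10^-6, f = 0.02105, h_2 = f(L/D)V²/2g = 0.09791 m
Pipe 3: V = 2.930 m/s, Re = 1.94×10^5, ε/D = 0.00421, f = 0.02941, h_3 = f(L/D)V²/2g = 87.67 m
Series → Q common, losses add: H = Σh = 148.1 m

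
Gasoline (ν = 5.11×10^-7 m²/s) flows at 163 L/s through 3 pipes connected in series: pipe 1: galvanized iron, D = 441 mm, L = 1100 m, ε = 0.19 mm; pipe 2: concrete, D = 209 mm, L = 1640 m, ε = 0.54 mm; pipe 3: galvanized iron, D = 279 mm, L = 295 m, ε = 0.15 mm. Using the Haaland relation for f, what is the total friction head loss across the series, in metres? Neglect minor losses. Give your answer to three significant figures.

Pipe 1: V = 1.067 m/s, Re = 9.21×10^5, ε/D = 4.31×10^-4, f = 0.01672, h_1 = f(L/D)V²/2g = 2.420 m
Pipe 2: V = 4.751 m/s, Re = 1.94×10^6, ε/D = 0.00258, f = 0.02522, h_2 = f(L/D)V²/2g = 227.7 m
Pipe 3: V = 2.666 m/s, Re = 1.46×10^6, ε/D = 5.38×10^-4, f = 0.01730, h_3 = f(L/D)V²/2g = 6.627 m
Series → Q common, losses add: H = Σh = 236.7 m

H ≈ 237 m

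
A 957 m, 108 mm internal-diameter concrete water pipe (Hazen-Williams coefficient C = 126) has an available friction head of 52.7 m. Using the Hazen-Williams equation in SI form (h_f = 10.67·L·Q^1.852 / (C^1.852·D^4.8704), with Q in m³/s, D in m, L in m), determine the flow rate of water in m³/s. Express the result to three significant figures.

Q ≈ 0.0211 m³/s

Rearranging: Q = [h_f·C^1.852·D^4.8704 / (10.67·L)]^(1/1.852)
Q = [52.7·126^1.852·0.108^4.8704 / (10.67·957)]^0.540 = 0.02106 m³/s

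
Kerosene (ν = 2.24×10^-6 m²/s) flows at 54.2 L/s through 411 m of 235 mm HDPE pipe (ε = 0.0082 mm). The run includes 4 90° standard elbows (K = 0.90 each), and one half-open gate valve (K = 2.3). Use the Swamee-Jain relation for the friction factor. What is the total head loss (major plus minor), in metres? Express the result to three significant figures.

V = 4Q/(πD²) = 1.250 m/s; V²/2g = 0.07959 m
Re = 1.31×10^5, ε/D = 3.49×10^-5 → f = 0.01714 (Swamee-Jain)
Major: h_f = f(L/D)·V²/2g = 0.01714·1749·0.07959 = 2.386 m
Minor: ΣK = 5.90; h_m = ΣK·V²/2g = 0.4696 m
Total H_L = 2.386 + 0.4696 = 2.855 m

H_L ≈ 2.86 m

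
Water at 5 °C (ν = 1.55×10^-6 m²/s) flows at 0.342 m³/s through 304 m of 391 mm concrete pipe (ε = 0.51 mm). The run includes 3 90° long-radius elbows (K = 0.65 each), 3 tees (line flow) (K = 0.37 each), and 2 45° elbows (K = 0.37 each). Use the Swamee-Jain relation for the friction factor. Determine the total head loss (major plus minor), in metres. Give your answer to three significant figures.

H_L ≈ 8.46 m

V = 4Q/(πD²) = 2.848 m/s; V²/2g = 0.4135 m
Re = 7.19×10^5, ε/D = 0.00130 → f = 0.02142 (Swamee-Jain)
Major: h_f = f(L/D)·V²/2g = 0.02142·777.5·0.4135 = 6.886 m
Minor: ΣK = 3.80; h_m = ΣK·V²/2g = 1.571 m
Total H_L = 6.886 + 1.571 = 8.457 m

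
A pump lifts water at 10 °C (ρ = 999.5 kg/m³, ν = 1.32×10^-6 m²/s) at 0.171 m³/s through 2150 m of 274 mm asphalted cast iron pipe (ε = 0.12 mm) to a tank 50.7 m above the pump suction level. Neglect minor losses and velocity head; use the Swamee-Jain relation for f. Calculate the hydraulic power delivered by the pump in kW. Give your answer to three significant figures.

V = 4Q/(πD²) = 2.900 m/s; Re = 6.02×10^5; ε/D = 4.38×10^-4; f = 0.01721
h_f = f(L/D)V²/2g = 57.89 m
Total head H = z + h_f = 50.7 + 57.89 = 108.6 m
P_hyd = ρgQH = 999.5·9.81·0.171·108.6 = 182.1 kW

P_hyd ≈ 182 kW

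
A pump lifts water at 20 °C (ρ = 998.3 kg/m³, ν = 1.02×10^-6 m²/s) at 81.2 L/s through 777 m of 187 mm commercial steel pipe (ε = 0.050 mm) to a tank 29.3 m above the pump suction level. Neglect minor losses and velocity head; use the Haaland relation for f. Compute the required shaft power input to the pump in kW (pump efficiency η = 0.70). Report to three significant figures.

P_shaft ≈ 66.5 kW

V = 4Q/(πD²) = 2.957 m/s; Re = 5.42×10^5; ε/D = 2.67×10^-4; f = 0.01580
h_f = f(L/D)V²/2g = 29.25 m
Total head H = z + h_f = 29.3 + 29.25 = 58.55 m
P_hyd = ρgQH = 998.3·9.81·0.0812·58.55 = 46.56 kW
P_shaft = P_hyd/η = 46.56/0.70 = 66.51 kW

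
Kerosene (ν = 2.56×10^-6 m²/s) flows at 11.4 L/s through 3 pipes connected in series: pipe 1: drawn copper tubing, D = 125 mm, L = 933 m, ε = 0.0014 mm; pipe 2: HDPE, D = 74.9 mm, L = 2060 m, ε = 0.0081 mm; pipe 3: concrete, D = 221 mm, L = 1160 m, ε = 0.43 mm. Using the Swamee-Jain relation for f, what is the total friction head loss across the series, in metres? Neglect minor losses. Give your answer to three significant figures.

H ≈ 191 m

Pipe 1: V = 0.9290 m/s, Re = 4.54×10^4, ε/D = 1.12×10^-5, f = 0.02127, h_1 = f(L/D)V²/2g = 6.982 m
Pipe 2: V = 2.587 m/s, Re = 7.57×10^4, ε/D = 1.08×10^-4, f = 0.01950, h_2 = f(L/D)V²/2g = 182.9 m
Pipe 3: V = 0.2972 m/s, Re = 2.57×10^4, ε/D = 0.00195, f = 0.02889, h_3 = f(L/D)V²/2g = 0.6826 m
Series → Q common, losses add: H = Σh = 190.6 m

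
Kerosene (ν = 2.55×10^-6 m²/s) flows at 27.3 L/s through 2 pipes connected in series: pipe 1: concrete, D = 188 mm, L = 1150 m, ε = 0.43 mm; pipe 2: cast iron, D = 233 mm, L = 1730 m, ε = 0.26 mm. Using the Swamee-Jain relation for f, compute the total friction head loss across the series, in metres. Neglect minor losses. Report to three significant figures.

Pipe 1: V = 0.9835 m/s, Re = 7.25×10^4, ε/D = 0.00229, f = 0.02661, h_1 = f(L/D)V²/2g = 8.024 m
Pipe 2: V = 0.6403 m/s, Re = 5.85×10^4, ε/D = 0.00112, f = 0.02404, h_2 = f(L/D)V²/2g = 3.729 m
Series → Q common, losses add: H = Σh = 11.75 m

H ≈ 11.8 m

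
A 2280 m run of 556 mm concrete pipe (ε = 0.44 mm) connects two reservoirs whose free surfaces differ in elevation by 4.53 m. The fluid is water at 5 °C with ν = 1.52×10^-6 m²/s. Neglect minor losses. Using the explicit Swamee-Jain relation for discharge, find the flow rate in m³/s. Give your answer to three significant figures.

Swamee-Jain (Type II): Q = -0.965·√(gD⁵h_f/L)·ln[ε/(3.7D) + √(3.17ν²L/(gD³h_f))]
√(gD⁵h_f/L) = √(9.81·0.556⁵·4.53/2280) = 0.03218
ε/(3.7D) = 2.14×10^-4; √(3.17ν²L/(gD³h_f)) = 4.68×10^-5
Q = -0.965·0.03218·ln(2.606×10^-4) = 0.2563 m³/s
Check: V = 1.06 m/s, Re = 3.86×10^5, f = 0.01959, h_f = 4.56 m ≈ 4.53 m ✓

Q ≈ 0.256 m³/s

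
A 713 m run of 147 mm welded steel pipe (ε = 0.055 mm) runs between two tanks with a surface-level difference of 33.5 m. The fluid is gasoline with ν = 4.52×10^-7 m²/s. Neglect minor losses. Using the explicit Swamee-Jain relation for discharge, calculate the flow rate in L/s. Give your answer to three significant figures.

Q ≈ 48.9 L/s

Swamee-Jain (Type II): Q = -0.965·√(gD⁵h_f/L)·ln[ε/(3.7D) + √(3.17ν²L/(gD³h_f))]
√(gD⁵h_f/L) = √(9.81·0.147⁵·33.5/713) = 0.005625
ε/(3.7D) = 1.01×10^-4; √(3.17ν²L/(gD³h_f)) = 2.10×10^-5
Q = -0.965·0.005625·ln(1.222×10^-4) = 0.04891 m³/s
Check: V = 2.88 m/s, Re = 9.37×10^5, f = 0.01642, h_f = 33.7 m ≈ 33.5 m ✓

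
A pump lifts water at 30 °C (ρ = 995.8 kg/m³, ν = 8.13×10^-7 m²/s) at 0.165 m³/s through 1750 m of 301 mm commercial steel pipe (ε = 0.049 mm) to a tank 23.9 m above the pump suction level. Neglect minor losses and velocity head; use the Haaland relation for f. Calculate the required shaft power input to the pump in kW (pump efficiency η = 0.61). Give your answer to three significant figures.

P_shaft ≈ 123 kW

V = 4Q/(πD²) = 2.319 m/s; Re = 8.58×10^5; ε/D = 1.63×10^-4; f = 0.01430
h_f = f(L/D)V²/2g = 22.79 m
Total head H = z + h_f = 23.9 + 22.79 = 46.69 m
P_hyd = ρgQH = 995.8·9.81·0.165·46.69 = 75.26 kW
P_shaft = P_hyd/η = 75.26/0.61 = 123.4 kW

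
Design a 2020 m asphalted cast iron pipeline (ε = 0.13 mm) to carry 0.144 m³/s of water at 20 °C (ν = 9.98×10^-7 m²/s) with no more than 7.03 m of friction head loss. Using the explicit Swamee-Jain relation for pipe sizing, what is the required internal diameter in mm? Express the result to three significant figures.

D ≈ 389 mm

Swamee-Jain (Type III): D = 0.66·[ε^1.25·(LQ²/(gh_f))^4.75 + ν·Q^9.4·(L/(gh_f))^5.2]^0.04
LQ²/(gh_f) = 0.6074; L/(gh_f) = 29.29
Term 1 = ε^1.25·(…)^4.75 = 1.30×10^-6; Term 2 = ν·Q^9.4·(…)^5.2 = 5.18×10^-7
D = 0.66·(1.30×10^-6 + 5.18×10^-7)^0.04 = 0.3890 m = 389 mm
Check: V = 1.21 m/s, Re = 4.72×10^5, f = 0.01670, h_f = 6.49 m ≈ 7.03 m ✓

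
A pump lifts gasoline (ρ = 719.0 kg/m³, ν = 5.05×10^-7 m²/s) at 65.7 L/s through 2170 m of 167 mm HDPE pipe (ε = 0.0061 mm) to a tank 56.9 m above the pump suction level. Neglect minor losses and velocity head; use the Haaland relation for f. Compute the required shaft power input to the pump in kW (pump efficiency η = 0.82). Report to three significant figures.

P_shaft ≈ 73.5 kW

V = 4Q/(πD²) = 2.999 m/s; Re = 9.92×10^5; ε/D = 3.65×10^-5; f = 0.01229
h_f = f(L/D)V²/2g = 73.22 m
Total head H = z + h_f = 56.9 + 73.22 = 130.1 m
P_hyd = ρgQH = 719.0·9.81·0.0657·130.1 = 60.30 kW
P_shaft = P_hyd/η = 60.30/0.82 = 73.53 kW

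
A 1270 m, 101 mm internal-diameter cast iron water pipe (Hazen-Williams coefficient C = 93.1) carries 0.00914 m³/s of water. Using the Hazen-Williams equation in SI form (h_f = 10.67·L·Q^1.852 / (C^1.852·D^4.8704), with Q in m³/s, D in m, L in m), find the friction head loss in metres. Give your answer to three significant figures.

h_f ≈ 36.2 m

h_f = 10.67·1270·0.00914^1.852 / (93.1^1.852·0.101^4.8704) = 36.18 m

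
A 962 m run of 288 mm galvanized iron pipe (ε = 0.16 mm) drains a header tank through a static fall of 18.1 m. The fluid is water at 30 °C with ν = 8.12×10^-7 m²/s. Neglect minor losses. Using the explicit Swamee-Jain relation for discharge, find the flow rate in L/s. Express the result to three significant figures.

Q ≈ 160 L/s

Swamee-Jain (Type II): Q = -0.965·√(gD⁵h_f/L)·ln[ε/(3.7D) + √(3.17ν²L/(gD³h_f))]
√(gD⁵h_f/L) = √(9.81·0.288⁵·18.1/962) = 0.01912
ε/(3.7D) = 1.50×10^-4; √(3.17ν²L/(gD³h_f)) = 2.18×10^-5
Q = -0.965·0.01912·ln(1.719×10^-4) = 0.1600 m³/s
Check: V = 2.46 m/s, Re = 8.71×10^5, f = 0.01774, h_f = 18.2 m ≈ 18.1 m ✓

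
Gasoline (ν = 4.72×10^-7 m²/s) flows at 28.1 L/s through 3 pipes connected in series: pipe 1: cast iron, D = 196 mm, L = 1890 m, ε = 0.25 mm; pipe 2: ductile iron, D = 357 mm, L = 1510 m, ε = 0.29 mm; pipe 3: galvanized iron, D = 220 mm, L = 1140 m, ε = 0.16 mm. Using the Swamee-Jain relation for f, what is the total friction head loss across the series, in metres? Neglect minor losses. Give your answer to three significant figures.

Pipe 1: V = 0.9313 m/s, Re = 3.87×10^5, ε/D = 0.00128, f = 0.02163, h_1 = f(L/D)V²/2g = 9.221 m
Pipe 2: V = 0.2807 m/s, Re = 2.12×10^5, ε/D = 8.12×10^-4, f = 0.02034, h_2 = f(L/D)V²/2g = 0.3455 m
Pipe 3: V = 0.7392 m/s, Re = 3.45×10^5, ε/D = 7.27×10^-4, f = 0.01938, h_3 = f(L/D)V²/2g = 2.797 m
Series → Q common, losses add: H = Σh = 12.36 m

H ≈ 12.4 m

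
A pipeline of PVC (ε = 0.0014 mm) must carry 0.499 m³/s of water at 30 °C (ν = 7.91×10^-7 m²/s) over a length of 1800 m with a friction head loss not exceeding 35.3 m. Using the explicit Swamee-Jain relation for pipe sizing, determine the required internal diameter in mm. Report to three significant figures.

D ≈ 409 mm

Swamee-Jain (Type III): D = 0.66·[ε^1.25·(LQ²/(gh_f))^4.75 + ν·Q^9.4·(L/(gh_f))^5.2]^0.04
LQ²/(gh_f) = 1.294; L/(gh_f) = 5.198
Term 1 = ε^1.25·(…)^4.75 = 1.64×10^-7; Term 2 = ν·Q^9.4·(…)^5.2 = 6.06×10^-6
D = 0.66·(1.64×10^-7 + 6.06×10^-6)^0.04 = 0.4086 m = 409 mm
Check: V = 3.81 m/s, Re = 1.97×10^6, f = 0.01052, h_f = 34.2 m ≈ 35.3 m ✓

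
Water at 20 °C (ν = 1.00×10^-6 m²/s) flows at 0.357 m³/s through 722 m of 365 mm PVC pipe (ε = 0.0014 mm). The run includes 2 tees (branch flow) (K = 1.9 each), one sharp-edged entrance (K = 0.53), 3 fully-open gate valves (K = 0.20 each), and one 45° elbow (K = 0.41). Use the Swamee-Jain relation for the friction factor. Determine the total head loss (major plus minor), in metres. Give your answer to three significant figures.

V = 4Q/(πD²) = 3.412 m/s; V²/2g = 0.5933 m
Re = 1.25×10^6, ε/D = 3.84×10^-6 → f = 0.01130 (Swamee-Jain)
Major: h_f = f(L/D)·V²/2g = 0.01130·1978·0.5933 = 13.26 m
Minor: ΣK = 5.34; h_m = ΣK·V²/2g = 3.168 m
Total H_L = 13.26 + 3.168 = 16.43 m

H_L ≈ 16.4 m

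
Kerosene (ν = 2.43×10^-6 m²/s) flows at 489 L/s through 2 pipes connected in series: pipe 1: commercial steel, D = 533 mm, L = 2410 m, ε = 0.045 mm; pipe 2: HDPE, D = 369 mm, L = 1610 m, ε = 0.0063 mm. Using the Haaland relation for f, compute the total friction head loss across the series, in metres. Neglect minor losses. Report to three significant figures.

Pipe 1: V = 2.192 m/s, Re = 4.81×10^5, ε/D = 8.44×10^-5, f = 0.01415, h_1 = f(L/D)V²/2g = 15.67 m
Pipe 2: V = 4.573 m/s, Re = 6.94×10^5, ε/D = 1.71×10^-5, f = 0.01258, h_2 = f(L/D)V²/2g = 58.49 m
Series → Q common, losses add: H = Σh = 74.16 m

H ≈ 74.2 m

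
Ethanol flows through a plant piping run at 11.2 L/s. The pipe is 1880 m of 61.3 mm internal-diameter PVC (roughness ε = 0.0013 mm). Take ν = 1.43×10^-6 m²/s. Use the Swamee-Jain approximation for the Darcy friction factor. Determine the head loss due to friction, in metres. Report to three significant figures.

h_f ≈ 368 m

V = 4Q/(πD²) = 4·0.0112/(π·0.0613²) = 3.795 m/s
Re = VD/ν = 3.795·0.0613/1.43×10^-6 = 1.63×10^5 → turbulent
ε/D = 0.0013/61.3 = 2.12×10^-5
Swamee-Jain: f = 0.01635
h_f = f(L/D)V²/(2g) = 0.01635·(1880/0.0613)·3.795²/(2·9.81) = 368.0 m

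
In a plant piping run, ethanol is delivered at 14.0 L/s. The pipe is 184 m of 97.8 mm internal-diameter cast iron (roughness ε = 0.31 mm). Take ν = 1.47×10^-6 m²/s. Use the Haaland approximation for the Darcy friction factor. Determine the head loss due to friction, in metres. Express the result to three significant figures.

h_f ≈ 9.17 m

V = 4Q/(πD²) = 4·0.0140/(π·0.0978²) = 1.864 m/s
Re = VD/ν = 1.864·0.0978/1.47×10^-6 = 1.24×10^5 → turbulent
ε/D = 0.31/97.8 = 0.00317
Haaland: f = 0.02755
h_f = f(L/D)V²/(2g) = 0.02755·(184/0.0978)·1.864²/(2·9.81) = 9.175 m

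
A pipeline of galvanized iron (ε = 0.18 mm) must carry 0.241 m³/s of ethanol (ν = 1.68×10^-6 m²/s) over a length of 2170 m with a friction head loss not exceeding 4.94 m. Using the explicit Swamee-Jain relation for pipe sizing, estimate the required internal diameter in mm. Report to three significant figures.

D ≈ 523 mm

Swamee-Jain (Type III): D = 0.66·[ε^1.25·(LQ²/(gh_f))^4.75 + ν·Q^9.4·(L/(gh_f))^5.2]^0.04
LQ²/(gh_f) = 2.601; L/(gh_f) = 44.78
Term 1 = ε^1.25·(…)^4.75 = 0.00195; Term 2 = ν·Q^9.4·(…)^5.2 = 0.00100
D = 0.66·(0.00195 + 0.00100)^0.04 = 0.5229 m = 523 mm
Check: V = 1.12 m/s, Re = 3.49×10^5, f = 0.01715, h_f = 4.57 m ≈ 4.94 m ✓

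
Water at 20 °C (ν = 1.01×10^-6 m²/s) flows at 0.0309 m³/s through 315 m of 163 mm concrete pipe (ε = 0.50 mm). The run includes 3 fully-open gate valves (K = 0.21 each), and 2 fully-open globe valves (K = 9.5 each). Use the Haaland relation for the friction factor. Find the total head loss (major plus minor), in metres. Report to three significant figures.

H_L ≈ 8.00 m

V = 4Q/(πD²) = 1.481 m/s; V²/2g = 0.1118 m
Re = 2.39×10^5, ε/D = 0.00307 → f = 0.02688 (Haaland)
Major: h_f = f(L/D)·V²/2g = 0.02688·1933·0.1118 = 5.805 m
Minor: ΣK = 19.6; h_m = ΣK·V²/2g = 2.194 m
Total H_L = 5.805 + 2.194 = 7.999 m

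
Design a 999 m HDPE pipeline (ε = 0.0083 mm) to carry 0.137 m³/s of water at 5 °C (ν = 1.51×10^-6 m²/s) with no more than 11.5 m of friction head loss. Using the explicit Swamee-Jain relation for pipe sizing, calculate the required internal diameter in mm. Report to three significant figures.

Swamee-Jain (Type III): D = 0.66·[ε^1.25·(LQ²/(gh_f))^4.75 + ν·Q^9.4·(L/(gh_f))^5.2]^0.04
LQ²/(gh_f) = 0.1662; L/(gh_f) = 8.855
Term 1 = ε^1.25·(…)^4.75 = 8.85×10^-11; Term 2 = ν·Q^9.4·(…)^5.2 = 9.76×10^-10
D = 0.66·(8.85×10^-11 + 9.76×10^-10)^0.04 = 0.2888 m = 289 mm
Check: V = 2.09 m/s, Re = 4.00×10^5, f = 0.01402, h_f = 10.8 m ≈ 11.5 m ✓

D ≈ 289 mm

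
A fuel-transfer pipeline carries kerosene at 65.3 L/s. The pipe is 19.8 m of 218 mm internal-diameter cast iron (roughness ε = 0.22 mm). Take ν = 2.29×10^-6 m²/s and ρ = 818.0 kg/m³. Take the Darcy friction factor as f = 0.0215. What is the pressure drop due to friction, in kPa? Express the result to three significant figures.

V = 4Q/(πD²) = 4·0.0653/(π·0.218²) = 1.749 m/s
h_f = f(L/D)V²/(2g) = 0.02150·(19.8/0.218)·1.749²/(2·9.81) = 0.3046 m
Δp = ρg·h_f = 818.0·9.81·0.3046 = 2.445 kPa

Δp ≈ 2.44 kPa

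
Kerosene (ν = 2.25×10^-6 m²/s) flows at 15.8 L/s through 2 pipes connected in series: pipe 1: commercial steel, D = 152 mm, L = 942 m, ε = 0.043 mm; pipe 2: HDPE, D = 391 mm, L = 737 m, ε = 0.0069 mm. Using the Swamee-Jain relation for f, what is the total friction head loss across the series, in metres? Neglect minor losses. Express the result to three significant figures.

H ≈ 5.12 m

Pipe 1: V = 0.8707 m/s, Re = 5.88×10^4, ε/D = 2.83×10^-4, f = 0.02121, h_1 = f(L/D)V²/2g = 5.080 m
Pipe 2: V = 0.1316 m/s, Re = 2.29×10^4, ε/D = 1.76×10^-5, f = 0.02501, h_2 = f(L/D)V²/2g = 0.04161 m
Series → Q common, losses add: H = Σh = 5.122 m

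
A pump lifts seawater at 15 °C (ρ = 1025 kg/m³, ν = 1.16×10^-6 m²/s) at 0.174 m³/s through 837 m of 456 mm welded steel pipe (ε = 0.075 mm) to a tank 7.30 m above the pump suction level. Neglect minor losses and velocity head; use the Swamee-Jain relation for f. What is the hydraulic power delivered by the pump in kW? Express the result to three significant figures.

V = 4Q/(πD²) = 1.065 m/s; Re = 4.19×10^5; ε/D = 1.64×10^-4; f = 0.01543
h_f = f(L/D)V²/2g = 1.639 m
Total head H = z + h_f = 7.30 + 1.639 = 8.939 m
P_hyd = ρgQH = 1025·9.81·0.174·8.939 = 15.64 kW

P_hyd ≈ 15.6 kW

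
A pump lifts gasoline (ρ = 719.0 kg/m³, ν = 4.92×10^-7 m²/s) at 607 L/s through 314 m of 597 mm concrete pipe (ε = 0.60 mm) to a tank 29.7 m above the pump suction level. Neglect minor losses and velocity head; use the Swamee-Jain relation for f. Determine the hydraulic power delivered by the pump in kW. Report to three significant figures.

V = 4Q/(πD²) = 2.168 m/s; Re = 2.63×10^6; ε/D = 0.00101; f = 0.01983
h_f = f(L/D)V²/2g = 2.499 m
Total head H = z + h_f = 29.7 + 2.499 = 32.20 m
P_hyd = ρgQH = 719.0·9.81·0.607·32.20 = 137.9 kW

P_hyd ≈ 138 kW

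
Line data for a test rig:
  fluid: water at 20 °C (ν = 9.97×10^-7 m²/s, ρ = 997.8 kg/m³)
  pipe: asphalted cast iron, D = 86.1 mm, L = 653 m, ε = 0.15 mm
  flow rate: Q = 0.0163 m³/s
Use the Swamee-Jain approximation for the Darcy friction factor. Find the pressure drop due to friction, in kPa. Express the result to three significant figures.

V = 4Q/(πD²) = 4·0.0163/(π·0.0861²) = 2.800 m/s
Re = VD/ν = 2.800·0.0861/9.97×10^-7 = 2.42×10^5 → turbulent
ε/D = 0.15/86.1 = 0.00174
Swamee-Jain: f = 0.02356
h_f = f(L/D)V²/(2g) = 0.02356·(653/0.0861)·2.800²/(2·9.81) = 71.38 m
Δp = ρg·h_f = 997.8·9.81·71.38 = 698.7 kPa

Δp ≈ 699 kPa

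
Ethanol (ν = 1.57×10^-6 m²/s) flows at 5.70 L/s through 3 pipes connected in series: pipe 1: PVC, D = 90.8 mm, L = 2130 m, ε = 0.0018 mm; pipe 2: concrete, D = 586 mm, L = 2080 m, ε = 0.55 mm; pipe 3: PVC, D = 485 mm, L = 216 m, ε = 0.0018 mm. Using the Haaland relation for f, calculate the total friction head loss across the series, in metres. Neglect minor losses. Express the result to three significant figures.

H ≈ 19.2 m

Pipe 1: V = 0.8803 m/s, Re = 5.09×10^4, ε/D = 1.98×10^-5, f = 0.02068, h_1 = f(L/D)V²/2g = 19.16 m
Pipe 2: V = 0.02113 m/s, Re = 7890, ε/D = 9.39×10^-4, f = 0.03406, h_2 = f(L/D)V²/2g = 0.002752 m
Pipe 3: V = 0.03085 m/s, Re = 9530, ε/D = 3.71×10^-6, f = 0.03130, h_3 = f(L/D)V²/2g = 6.763×10^-4 m
Series → Q common, losses add: H = Σh = 19.16 m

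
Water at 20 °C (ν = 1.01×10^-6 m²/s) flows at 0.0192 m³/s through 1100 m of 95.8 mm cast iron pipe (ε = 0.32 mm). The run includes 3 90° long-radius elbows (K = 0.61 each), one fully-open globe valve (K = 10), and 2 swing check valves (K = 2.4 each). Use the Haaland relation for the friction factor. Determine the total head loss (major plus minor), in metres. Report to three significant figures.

H_L ≈ 120 m

V = 4Q/(πD²) = 2.664 m/s; V²/2g = 0.3616 m
Re = 2.53×10^5, ε/D = 0.00334 → f = 0.02747 (Haaland)
Major: h_f = f(L/D)·V²/2g = 0.02747·11482·0.3616 = 114.1 m
Minor: ΣK = 16.6; h_m = ΣK·V²/2g = 6.014 m
Total H_L = 114.1 + 6.014 = 120.1 m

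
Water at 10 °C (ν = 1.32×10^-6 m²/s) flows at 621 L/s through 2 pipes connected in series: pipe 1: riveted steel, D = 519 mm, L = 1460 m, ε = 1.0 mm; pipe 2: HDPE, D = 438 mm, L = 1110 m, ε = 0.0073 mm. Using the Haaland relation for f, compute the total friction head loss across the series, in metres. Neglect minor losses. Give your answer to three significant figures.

H ≈ 53.9 m

Pipe 1: V = 2.935 m/s, Re = 1.15×10^6, ε/D = 0.00193, f = 0.02338, h_1 = f(L/D)V²/2g = 28.89 m
Pipe 2: V = 4.121 m/s, Re = 1.37×10^6, ε/D = 1.67×10^-5, f = 0.01138, h_2 = f(L/D)V²/2g = 24.98 m
Series → Q common, losses add: H = Σh = 53.86 m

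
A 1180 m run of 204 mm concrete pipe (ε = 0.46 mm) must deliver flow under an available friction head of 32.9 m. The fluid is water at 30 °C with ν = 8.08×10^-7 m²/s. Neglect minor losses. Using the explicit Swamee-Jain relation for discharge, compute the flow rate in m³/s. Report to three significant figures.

Swamee-Jain (Type II): Q = -0.965·√(gD⁵h_f/L)·ln[ε/(3.7D) + √(3.17ν²L/(gD³h_f))]
√(gD⁵h_f/L) = √(9.81·0.204⁵·32.9/1180) = 0.009830
ε/(3.7D) = 6.09×10^-4; √(3.17ν²L/(gD³h_f)) = 2.99×10^-5
Q = -0.965·0.009830·ln(6.393×10^-4) = 0.06977 m³/s
Check: V = 2.13 m/s, Re = 5.39×10^5, f = 0.02460, h_f = 33.1 m ≈ 32.9 m ✓

Q ≈ 0.0698 m³/s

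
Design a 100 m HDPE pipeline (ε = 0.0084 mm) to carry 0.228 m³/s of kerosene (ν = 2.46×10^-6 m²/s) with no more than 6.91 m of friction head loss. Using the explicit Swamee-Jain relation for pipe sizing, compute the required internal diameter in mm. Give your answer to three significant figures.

D ≈ 246 mm

Swamee-Jain (Type III): D = 0.66·[ε^1.25·(LQ²/(gh_f))^4.75 + ν·Q^9.4·(L/(gh_f))^5.2]^0.04
LQ²/(gh_f) = 0.07669; L/(gh_f) = 1.475
Term 1 = ε^1.25·(…)^4.75 = 2.28×10^-12; Term 2 = ν·Q^9.4·(…)^5.2 = 1.71×10^-11
D = 0.66·(2.28×10^-12 + 1.71×10^-11)^0.04 = 0.2461 m = 246 mm
Check: V = 4.79 m/s, Re = 4.80×10^5, f = 0.01370, h_f = 6.52 m ≈ 6.91 m ✓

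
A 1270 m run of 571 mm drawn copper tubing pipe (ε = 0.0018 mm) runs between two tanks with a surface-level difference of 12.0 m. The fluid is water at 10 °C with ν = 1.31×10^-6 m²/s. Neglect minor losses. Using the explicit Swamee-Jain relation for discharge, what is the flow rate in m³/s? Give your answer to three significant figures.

Swamee-Jain (Type II): Q = -0.965·√(gD⁵h_f/L)·ln[ε/(3.7D) + √(3.17ν²L/(gD³h_f))]
√(gD⁵h_f/L) = √(9.81·0.571⁵·12.0/1270) = 0.07501
ε/(3.7D) = 8.52×10^-7; √(3.17ν²L/(gD³h_f)) = 1.78×10^-5
Q = -0.965·0.07501·ln(1.861×10^-5) = 0.7884 m³/s
Check: V = 3.08 m/s, Re = 1.34×10^6, f = 0.01115, h_f = 12.0 m ≈ 12.0 m ✓

Q ≈ 0.788 m³/s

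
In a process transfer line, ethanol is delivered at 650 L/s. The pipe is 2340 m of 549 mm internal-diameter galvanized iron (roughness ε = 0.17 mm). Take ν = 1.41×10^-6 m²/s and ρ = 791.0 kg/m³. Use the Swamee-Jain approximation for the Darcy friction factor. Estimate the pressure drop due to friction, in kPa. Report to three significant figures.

V = 4Q/(πD²) = 4·0.650/(π·0.549²) = 2.746 m/s
Re = VD/ν = 2.746·0.549/1.41×10^-6 = 1.07×10^6 → turbulent
ε/D = 0.17/549 = 3.10×10^-4
Swamee-Jain: f = 0.01580
h_f = f(L/D)V²/(2g) = 0.01580·(2340/0.549)·2.746²/(2·9.81) = 25.88 m
Δp = ρg·h_f = 791.0·9.81·25.88 = 200.8 kPa

Δp ≈ 201 kPa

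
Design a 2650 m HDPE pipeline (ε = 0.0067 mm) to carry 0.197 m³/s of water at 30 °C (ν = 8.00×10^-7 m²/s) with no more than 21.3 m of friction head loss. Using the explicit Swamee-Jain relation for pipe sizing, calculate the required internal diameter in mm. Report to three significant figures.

D ≈ 348 mm

Swamee-Jain (Type III): D = 0.66·[ε^1.25·(LQ²/(gh_f))^4.75 + ν·Q^9.4·(L/(gh_f))^5.2]^0.04
LQ²/(gh_f) = 0.4922; L/(gh_f) = 12.68
Term 1 = ε^1.25·(…)^4.75 = 1.18×10^-8; Term 2 = ν·Q^9.4·(…)^5.2 = 1.02×10^-7
D = 0.66·(1.18×10^-8 + 1.02×10^-7)^0.04 = 0.3481 m = 348 mm
Check: V = 2.07 m/s, Re = 9.01×10^5, f = 0.01225, h_f = 20.3 m ≈ 21.3 m ✓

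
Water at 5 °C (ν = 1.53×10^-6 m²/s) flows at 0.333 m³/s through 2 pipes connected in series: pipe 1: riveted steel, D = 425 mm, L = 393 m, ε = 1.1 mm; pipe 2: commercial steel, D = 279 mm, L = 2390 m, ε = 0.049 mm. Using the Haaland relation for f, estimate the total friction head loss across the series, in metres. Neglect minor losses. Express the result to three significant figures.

H ≈ 192 m

Pipe 1: V = 2.347 m/s, Re = 6.52×10^5, ε/D = 0.00259, f = 0.02537, h_1 = f(L/D)V²/2g = 6.588 m
Pipe 2: V = 5.447 m/s, Re = 9.93×10^5, ε/D = 1.76×10^-4, f = 0.01433, h_2 = f(L/D)V²/2g = 185.6 m
Series → Q common, losses add: H = Σh = 192.2 m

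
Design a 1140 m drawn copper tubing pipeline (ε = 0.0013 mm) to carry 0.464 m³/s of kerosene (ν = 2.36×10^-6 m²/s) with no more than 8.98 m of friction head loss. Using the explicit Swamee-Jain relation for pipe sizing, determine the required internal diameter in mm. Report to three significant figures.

Swamee-Jain (Type III): D = 0.66·[ε^1.25·(LQ²/(gh_f))^4.75 + ν·Q^9.4·(L/(gh_f))^5.2]^0.04
LQ²/(gh_f) = 2.786; L/(gh_f) = 12.94
Term 1 = ε^1.25·(…)^4.75 = 5.70×10^-6; Term 2 = ν·Q^9.4·(…)^5.2 = 0.00105
D = 0.66·(5.70×10^-6 + 0.00105)^0.04 = 0.5017 m = 502 mm
Check: V = 2.35 m/s, Re = 4.99×10^5, f = 0.01314, h_f = 8.38 m ≈ 8.98 m ✓

D ≈ 502 mm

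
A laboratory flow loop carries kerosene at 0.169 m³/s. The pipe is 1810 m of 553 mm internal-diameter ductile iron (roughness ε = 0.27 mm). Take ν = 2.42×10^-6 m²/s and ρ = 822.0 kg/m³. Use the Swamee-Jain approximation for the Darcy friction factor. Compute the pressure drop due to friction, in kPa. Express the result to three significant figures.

V = 4Q/(πD²) = 4·0.169/(π·0.553²) = 0.7036 m/s
Re = VD/ν = 0.7036·0.553/2.42×10^-6 = 1.61×10^5 → turbulent
ε/D = 0.27/553 = 4.88×10^-4
Swamee-Jain: f = 0.01927
h_f = f(L/D)V²/(2g) = 0.01927·(1810/0.553)·0.7036²/(2·9.81) = 1.592 m
Δp = ρg·h_f = 822.0·9.81·1.592 = 12.84 kPa

Δp ≈ 12.8 kPa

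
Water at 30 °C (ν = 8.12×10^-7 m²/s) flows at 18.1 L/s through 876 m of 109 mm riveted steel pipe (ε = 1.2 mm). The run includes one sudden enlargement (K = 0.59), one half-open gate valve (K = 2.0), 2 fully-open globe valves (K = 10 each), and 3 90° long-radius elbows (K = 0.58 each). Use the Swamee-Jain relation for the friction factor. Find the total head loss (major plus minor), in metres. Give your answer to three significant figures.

H_L ≈ 65.6 m

V = 4Q/(πD²) = 1.940 m/s; V²/2g = 0.1918 m
Re = 2.60×10^5, ε/D = 0.0110 → f = 0.03951 (Swamee-Jain)
Major: h_f = f(L/D)·V²/2g = 0.03951·8037·0.1918 = 60.89 m
Minor: ΣK = 24.3; h_m = ΣK·V²/2g = 4.666 m
Total H_L = 60.89 + 4.666 = 65.56 m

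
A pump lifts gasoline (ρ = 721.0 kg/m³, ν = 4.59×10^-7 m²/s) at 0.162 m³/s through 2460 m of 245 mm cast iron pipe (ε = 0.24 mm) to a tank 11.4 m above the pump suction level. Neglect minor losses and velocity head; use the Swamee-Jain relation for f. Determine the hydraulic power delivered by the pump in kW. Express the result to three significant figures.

P_hyd ≈ 150 kW

V = 4Q/(πD²) = 3.436 m/s; Re = 1.83×10^6; ε/D = 9.80×10^-4; f = 0.01977
h_f = f(L/D)V²/2g = 119.5 m
Total head H = z + h_f = 11.4 + 119.5 = 130.9 m
P_hyd = ρgQH = 721.0·9.81·0.162·130.9 = 150.0 kW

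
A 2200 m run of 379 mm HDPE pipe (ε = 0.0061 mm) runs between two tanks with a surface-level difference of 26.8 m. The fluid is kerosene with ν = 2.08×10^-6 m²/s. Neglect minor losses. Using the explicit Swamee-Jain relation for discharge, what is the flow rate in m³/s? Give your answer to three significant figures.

Swamee-Jain (Type II): Q = -0.965·√(gD⁵h_f/L)·ln[ε/(3.7D) + √(3.17ν²L/(gD³h_f))]
√(gD⁵h_f/L) = √(9.81·0.379⁵·26.8/2200) = 0.03057
ε/(3.7D) = 4.35×10^-6; √(3.17ν²L/(gD³h_f)) = 4.59×10^-5
Q = -0.965·0.03057·ln(5.026×10^-5) = 0.2920 m³/s
Check: V = 2.59 m/s, Re = 4.72×10^5, f = 0.01348, h_f = 26.7 m ≈ 26.8 m ✓

Q ≈ 0.292 m³/s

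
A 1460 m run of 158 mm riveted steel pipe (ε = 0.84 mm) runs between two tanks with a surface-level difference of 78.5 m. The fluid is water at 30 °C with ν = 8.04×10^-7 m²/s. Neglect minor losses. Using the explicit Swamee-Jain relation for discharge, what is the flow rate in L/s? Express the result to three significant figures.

Q ≈ 45.4 L/s

Swamee-Jain (Type II): Q = -0.965·√(gD⁵h_f/L)·ln[ε/(3.7D) + √(3.17ν²L/(gD³h_f))]
√(gD⁵h_f/L) = √(9.81·0.158⁵·78.5/1460) = 0.007207
ε/(3.7D) = 0.00144; √(3.17ν²L/(gD³h_f)) = 3.14×10^-5
Q = -0.965·0.007207·ln(0.001468) = 0.04537 m³/s
Check: V = 2.31 m/s, Re = 4.55×10^5, f = 0.03124, h_f = 78.8 m ≈ 78.5 m ✓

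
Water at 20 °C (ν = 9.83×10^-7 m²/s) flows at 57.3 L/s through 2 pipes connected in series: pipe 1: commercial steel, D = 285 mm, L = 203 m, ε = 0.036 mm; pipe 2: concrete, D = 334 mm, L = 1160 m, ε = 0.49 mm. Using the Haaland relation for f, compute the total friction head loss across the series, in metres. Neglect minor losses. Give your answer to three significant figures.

H ≈ 2.17 m

Pipe 1: V = 0.8982 m/s, Re = 2.60×10^5, ε/D = 1.26×10^-4, f = 0.01576, h_1 = f(L/D)V²/2g = 0.4615 m
Pipe 2: V = 0.6540 m/s, Re = 2.22×10^5, ε/D = 0.00147, f = 0.02252, h_2 = f(L/D)V²/2g = 1.705 m
Series → Q common, losses add: H = Σh = 2.166 m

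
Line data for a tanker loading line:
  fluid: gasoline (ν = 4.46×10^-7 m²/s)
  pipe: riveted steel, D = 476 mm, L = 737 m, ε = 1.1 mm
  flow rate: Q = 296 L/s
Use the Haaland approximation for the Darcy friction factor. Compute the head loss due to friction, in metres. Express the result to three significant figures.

h_f ≈ 5.34 m

V = 4Q/(πD²) = 4·0.296/(π·0.476²) = 1.663 m/s
Re = VD/ν = 1.663·0.476/4.46×10^-7 = 1.78×10^6 → turbulent
ε/D = 1.1/476 = 0.00231
Haaland: f = 0.02448
h_f = f(L/D)V²/(2g) = 0.02448·(737/0.476)·1.663²/(2·9.81) = 5.345 m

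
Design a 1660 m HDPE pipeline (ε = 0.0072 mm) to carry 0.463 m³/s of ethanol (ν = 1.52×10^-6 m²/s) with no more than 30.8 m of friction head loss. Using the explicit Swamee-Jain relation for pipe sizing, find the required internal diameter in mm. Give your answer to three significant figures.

Swamee-Jain (Type III): D = 0.66·[ε^1.25·(LQ²/(gh_f))^4.75 + ν·Q^9.4·(L/(gh_f))^5.2]^0.04
LQ²/(gh_f) = 1.178; L/(gh_f) = 5.494
Term 1 = ε^1.25·(…)^4.75 = 8.11×10^-7; Term 2 = ν·Q^9.4·(…)^5.2 = 7.69×10^-6
D = 0.66·(8.11×10^-7 + 7.69×10^-6)^0.04 = 0.4137 m = 414 mm
Check: V = 3.44 m/s, Re = 9.37×10^5, f = 0.01214, h_f = 29.4 m ≈ 30.8 m ✓

D ≈ 414 mm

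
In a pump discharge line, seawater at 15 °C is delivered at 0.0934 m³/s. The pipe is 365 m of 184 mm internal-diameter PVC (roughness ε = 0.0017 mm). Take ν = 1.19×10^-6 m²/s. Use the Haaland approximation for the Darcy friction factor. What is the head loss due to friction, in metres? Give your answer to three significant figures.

h_f ≈ 16.2 m

V = 4Q/(πD²) = 4·0.0934/(π·0.184²) = 3.513 m/s
Re = VD/ν = 3.513·0.184/1.19×10^-6 = 5.43×10^5 → turbulent
ε/D = 0.0017/184 = 9.24×10^-6
Haaland: f = 0.01298
h_f = f(L/D)V²/(2g) = 0.01298·(365/0.184)·3.513²/(2·9.81) = 16.19 m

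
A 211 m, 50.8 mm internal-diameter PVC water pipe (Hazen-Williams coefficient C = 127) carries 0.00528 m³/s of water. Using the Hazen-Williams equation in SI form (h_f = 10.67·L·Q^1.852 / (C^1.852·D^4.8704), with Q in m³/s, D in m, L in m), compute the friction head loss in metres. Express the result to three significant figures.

h_f ≈ 34.8 m

h_f = 10.67·211·0.00528^1.852 / (127^1.852·0.0508^4.8704) = 34.79 m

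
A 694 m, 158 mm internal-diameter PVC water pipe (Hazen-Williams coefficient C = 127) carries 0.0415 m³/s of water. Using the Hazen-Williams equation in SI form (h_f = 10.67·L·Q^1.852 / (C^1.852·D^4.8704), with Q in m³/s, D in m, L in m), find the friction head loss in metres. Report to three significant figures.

h_f ≈ 20.7 m

h_f = 10.67·694·0.0415^1.852 / (127^1.852·0.158^4.8704) = 20.74 m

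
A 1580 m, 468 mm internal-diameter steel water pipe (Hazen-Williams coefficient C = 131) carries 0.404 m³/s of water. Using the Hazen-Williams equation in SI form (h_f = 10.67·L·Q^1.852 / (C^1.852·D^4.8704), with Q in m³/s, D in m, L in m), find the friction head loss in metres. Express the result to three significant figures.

h_f ≈ 15.2 m

h_f = 10.67·1580·0.404^1.852 / (131^1.852·0.468^4.8704) = 15.23 m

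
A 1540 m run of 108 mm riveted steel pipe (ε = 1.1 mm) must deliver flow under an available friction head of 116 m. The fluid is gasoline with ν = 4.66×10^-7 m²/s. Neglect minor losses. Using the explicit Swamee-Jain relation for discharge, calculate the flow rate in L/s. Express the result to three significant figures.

Q ≈ 18.7 L/s

Swamee-Jain (Type II): Q = -0.965·√(gD⁵h_f/L)·ln[ε/(3.7D) + √(3.17ν²L/(gD³h_f))]
√(gD⁵h_f/L) = √(9.81·0.108⁵·116/1540) = 0.003295
ε/(3.7D) = 0.00275; √(3.17ν²L/(gD³h_f)) = 2.72×10^-5
Q = -0.965·0.003295·ln(0.002780) = 0.01871 m³/s
Check: V = 2.04 m/s, Re = 4.73×10^5, f = 0.03835, h_f = 116 m ≈ 116 m ✓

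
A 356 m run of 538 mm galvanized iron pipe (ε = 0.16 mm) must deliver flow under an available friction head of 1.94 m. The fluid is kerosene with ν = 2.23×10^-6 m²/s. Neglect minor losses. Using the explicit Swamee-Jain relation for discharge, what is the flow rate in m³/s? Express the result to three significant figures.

Q ≈ 0.426 m³/s

Swamee-Jain (Type II): Q = -0.965·√(gD⁵h_f/L)·ln[ε/(3.7D) + √(3.17ν²L/(gD³h_f))]
√(gD⁵h_f/L) = √(9.81·0.538⁵·1.94/356) = 0.04909
ε/(3.7D) = 8.04×10^-5; √(3.17ν²L/(gD³h_f)) = 4.35×10^-5
Q = -0.965·0.04909·ln(1.239×10^-4) = 0.4261 m³/s
Check: V = 1.87 m/s, Re = 4.52×10^5, f = 0.01647, h_f = 1.95 m ≈ 1.94 m ✓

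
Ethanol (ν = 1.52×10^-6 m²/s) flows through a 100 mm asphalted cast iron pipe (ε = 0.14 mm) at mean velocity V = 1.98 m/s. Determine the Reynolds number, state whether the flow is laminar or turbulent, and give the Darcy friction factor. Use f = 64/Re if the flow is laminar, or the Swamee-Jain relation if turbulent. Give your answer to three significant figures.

Re = VD/ν = 1.980·0.100/1.52×10^-6 = 1.30×10^5
Re > 4000 → turbulent; ε/D = 0.00140
Swamee-Jain: f = 0.02320

Re ≈ 1.30×10^5; turbulent; f ≈ 0.0232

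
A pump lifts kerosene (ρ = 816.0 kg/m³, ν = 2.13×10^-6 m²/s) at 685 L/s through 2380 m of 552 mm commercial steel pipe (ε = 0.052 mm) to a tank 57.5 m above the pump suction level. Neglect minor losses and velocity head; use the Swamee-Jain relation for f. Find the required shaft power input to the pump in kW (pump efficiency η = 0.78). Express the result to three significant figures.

V = 4Q/(πD²) = 2.862 m/s; Re = 7.42×10^5; ε/D = 9.42×10^-5; f = 0.01380
h_f = f(L/D)V²/2g = 24.84 m
Total head H = z + h_f = 57.5 + 24.84 = 82.34 m
P_hyd = ρgQH = 816.0·9.81·0.685·82.34 = 451.5 kW
P_shaft = P_hyd/η = 451.5/0.78 = 578.9 kW

P_shaft ≈ 579 kW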